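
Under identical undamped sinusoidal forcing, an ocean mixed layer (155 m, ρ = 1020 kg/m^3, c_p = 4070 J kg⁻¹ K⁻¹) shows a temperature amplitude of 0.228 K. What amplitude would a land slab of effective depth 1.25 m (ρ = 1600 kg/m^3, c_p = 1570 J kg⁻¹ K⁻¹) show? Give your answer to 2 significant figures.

C_ocean = 6.43×10^8 J/(m²·K); C_land = 3.14×10^6 J/(m²·K).
A ∝ 1/C ⇒ A_land = A_ocean × C_ocean/C_land = 0.228 × 205 = 46.7 K.

47 K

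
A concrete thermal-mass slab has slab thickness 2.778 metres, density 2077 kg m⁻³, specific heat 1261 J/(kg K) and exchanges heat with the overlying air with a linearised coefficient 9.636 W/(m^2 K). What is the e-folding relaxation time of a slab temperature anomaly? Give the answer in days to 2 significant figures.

Areal heat capacity C = ρ c_p D = 2077 × 1261 × 2.778 = 7.28×10^6 J m⁻² K⁻¹.
Relaxation time τ = C / λ = 7.28×10^6 / 9.636 = 7.55×10^5 s.
In days: 7.55×10^5 s / (86400 s/day) = 8.74 days.

8.7 days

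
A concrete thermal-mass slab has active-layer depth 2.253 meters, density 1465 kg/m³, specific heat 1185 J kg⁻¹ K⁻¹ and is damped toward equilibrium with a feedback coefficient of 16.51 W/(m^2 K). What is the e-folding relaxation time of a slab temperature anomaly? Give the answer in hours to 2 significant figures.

66 hours

Areal heat capacity C = ρ c_p D = 1465 × 1185 × 2.253 = 3.91×10^6 J/(m^2 K).
Relaxation time τ = C / λ = 3.91×10^6 / 16.51 = 2.37×10^5 s.
In hours: 2.37×10^5 s / (3600 s/hour) = 65.8 hours.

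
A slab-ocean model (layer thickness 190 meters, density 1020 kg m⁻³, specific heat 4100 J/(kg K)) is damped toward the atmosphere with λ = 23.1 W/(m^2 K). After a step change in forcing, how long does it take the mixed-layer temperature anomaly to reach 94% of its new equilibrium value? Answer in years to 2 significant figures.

Areal heat capacity C = ρ c_p D = 1020 × 4100 × 190 = 7.95×10^8 J/(m²·K).
τ = C / λ = 7.95×10^8 / 23.1 = 3.44×10^7 s.
Fraction reached: 1 − e^(−t/τ) = 0.94 ⇒ t = −τ ln(1 − 0.94) = τ × 2.81.
t = 9.68×10^7 s = 3.07 years.

3.1 years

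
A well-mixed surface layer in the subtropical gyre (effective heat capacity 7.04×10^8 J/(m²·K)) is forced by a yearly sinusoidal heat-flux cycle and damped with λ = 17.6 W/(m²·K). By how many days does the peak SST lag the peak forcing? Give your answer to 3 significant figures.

Areal heat capacity C = 7.04×10^8 J/(m²·K) (given).
ω = 2π / 3.15×10^7 s = 1.99×10^-7 s⁻¹.
Phase lag φ = arctan(Cω/λ) = arctan(140/17.6) = 1.45 rad.
Time lag = φ / ω = 1.45 / 1.99×10^-7 = 7.26×10^6 s = 84.0 days.

84.0 days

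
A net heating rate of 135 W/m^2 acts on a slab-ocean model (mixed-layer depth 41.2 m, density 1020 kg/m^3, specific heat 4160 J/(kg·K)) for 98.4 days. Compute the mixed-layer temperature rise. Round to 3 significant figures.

6.57 K

Areal heat capacity C = ρ c_p D = 1020 × 4160 × 41.2 = 1.75×10^8 J m⁻² K⁻¹.
Net heat input Q = F Δt = 135 × (98.4 days × 86400 s/day) = 1.15×10^9 J/m².
ΔT = Q / C = 1.15×10^9 / 1.75×10^8 = 6.57 K.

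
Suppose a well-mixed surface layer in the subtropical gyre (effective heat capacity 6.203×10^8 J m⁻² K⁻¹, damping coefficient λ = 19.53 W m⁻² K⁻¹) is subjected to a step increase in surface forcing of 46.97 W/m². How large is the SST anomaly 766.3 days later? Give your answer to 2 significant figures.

2.1 K

Areal heat capacity C = 6.203×10^8 J m⁻² K⁻¹ (given).
τ = C / λ = 6.20×10^8 / 19.53 = 3.18×10^7 s.
Equilibrium anomaly ΔT_eq = F / λ = 46.97 / 19.53 = 2.41 K.
t = 766.3 days = 6.62×10^7 s, so t/τ = 2.08.
ΔT(t) = ΔT_eq (1 − e^(−t/τ)) = 2.41 × (1 − e^−2.08) = 2.11 K.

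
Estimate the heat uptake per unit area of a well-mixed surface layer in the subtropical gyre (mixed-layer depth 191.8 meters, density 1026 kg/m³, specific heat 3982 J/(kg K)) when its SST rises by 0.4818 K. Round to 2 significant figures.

3.8×10^8

Areal heat capacity C = ρ c_p D = 1026 × 3982 × 191.8 = 7.84×10^8 J/(m^2 K).
ΔQ = C ΔT = 7.84×10^8 × 0.4818 = 3.78×10^8 J/m².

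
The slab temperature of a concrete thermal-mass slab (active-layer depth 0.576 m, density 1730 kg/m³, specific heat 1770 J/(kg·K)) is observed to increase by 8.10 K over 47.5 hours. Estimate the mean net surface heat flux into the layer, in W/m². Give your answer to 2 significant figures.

84

Areal heat capacity C = ρ c_p D = 1730 × 1770 × 0.576 = 1.76×10^6 J m⁻² K⁻¹.
Required heat per unit area: Q = C ΔT = 1.76×10^6 × 8.10 = 1.43×10^7 J/m².
Flux F = Q / Δt = 1.43×10^7 / 1.71×10^5 s = 83.5 W/m².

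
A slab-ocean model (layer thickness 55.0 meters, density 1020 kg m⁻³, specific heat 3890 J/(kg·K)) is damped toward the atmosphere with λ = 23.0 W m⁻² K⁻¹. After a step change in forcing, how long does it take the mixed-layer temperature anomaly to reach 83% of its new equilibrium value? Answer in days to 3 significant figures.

Areal heat capacity C = ρ c_p D = 1020 × 3890 × 55.0 = 2.18×10^8 J/(m²·K).
τ = C / λ = 2.18×10^8 / 23.0 = 9.49×10^6 s.
Fraction reached: 1 − e^(−t/τ) = 0.83 ⇒ t = −τ ln(1 − 0.83) = τ × 1.77.
t = 1.68×10^7 s = 195 days.

195 days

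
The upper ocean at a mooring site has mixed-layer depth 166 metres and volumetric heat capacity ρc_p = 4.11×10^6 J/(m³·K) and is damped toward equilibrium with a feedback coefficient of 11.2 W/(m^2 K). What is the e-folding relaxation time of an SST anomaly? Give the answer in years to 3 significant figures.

1.93 years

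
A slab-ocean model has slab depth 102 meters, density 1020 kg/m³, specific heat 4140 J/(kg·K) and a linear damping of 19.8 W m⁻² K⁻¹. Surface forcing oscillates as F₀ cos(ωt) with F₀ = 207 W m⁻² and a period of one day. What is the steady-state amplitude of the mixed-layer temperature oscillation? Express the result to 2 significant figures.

0.0066 K

Areal heat capacity C = ρ c_p D = 1020 × 4140 × 102 = 4.31×10^8 J/(m^2 K).
Angular frequency ω = 2π / T = 2π / 86400 s = 7.27×10^-5 s⁻¹.
√((Cω)² + λ²) = √((31300)² + 19.8²) = 31300 W/(m²·K).
Amplitude A = F₀ / √((Cω)²+λ²) = 207 / 31300 = 0.00661 K.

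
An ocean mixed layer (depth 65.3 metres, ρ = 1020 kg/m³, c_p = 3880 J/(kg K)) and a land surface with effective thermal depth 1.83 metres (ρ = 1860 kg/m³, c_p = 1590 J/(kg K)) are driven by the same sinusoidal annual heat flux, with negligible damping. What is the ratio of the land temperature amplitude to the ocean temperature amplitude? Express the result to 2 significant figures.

C_ocean = 1020 × 3880 × 65.3 = 2.58×10^8 J/(m²·K).
C_land = 1860 × 1590 × 1.83 = 5.41×10^6 J/(m²·K).
Undamped amplitude ∝ 1/C, so A_land/A_ocean = C_ocean/C_land = 47.8.

48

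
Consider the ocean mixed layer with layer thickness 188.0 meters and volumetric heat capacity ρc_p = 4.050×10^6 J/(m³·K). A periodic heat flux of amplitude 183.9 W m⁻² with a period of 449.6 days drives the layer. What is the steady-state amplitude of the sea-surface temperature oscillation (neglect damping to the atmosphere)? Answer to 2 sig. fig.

Areal heat capacity C = ρc_p × D = 4.050×10^6 × 188.0 = 7.61×10^8 J/(m²·K).
Angular frequency ω = 2π / T = 2π / 3.88×10^7 s = 1.62×10^-7 s⁻¹.
Cω = 7.61×10^8 × 1.62×10^-7 = 123 W/(m²·K).
Amplitude A = F₀ / (Cω) = 183.9 / 123 = 1.49 K.

1.5 K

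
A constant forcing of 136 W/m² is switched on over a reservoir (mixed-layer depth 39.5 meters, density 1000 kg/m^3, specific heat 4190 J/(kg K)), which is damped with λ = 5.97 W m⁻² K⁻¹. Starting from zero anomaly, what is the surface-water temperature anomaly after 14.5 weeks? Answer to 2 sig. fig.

Areal heat capacity C = ρ c_p D = 1000 × 4190 × 39.5 = 1.66×10^8 J m⁻² K⁻¹.
τ = C / λ = 1.66×10^8 / 5.97 = 2.77×10^7 s.
Equilibrium anomaly ΔT_eq = F / λ = 136 / 5.97 = 22.8 K.
t = 14.5 weeks = 8.77×10^6 s, so t/τ = 0.316.
ΔT(t) = ΔT_eq (1 − e^(−t/τ)) = 22.8 × (1 − e^−0.316) = 6.18 K.

6.2 K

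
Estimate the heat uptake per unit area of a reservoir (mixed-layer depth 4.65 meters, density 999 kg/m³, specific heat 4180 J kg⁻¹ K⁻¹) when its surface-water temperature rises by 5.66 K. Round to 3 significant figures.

Areal heat capacity C = ρ c_p D = 999 × 4180 × 4.65 = 1.94×10^7 J/(m^2 K).
ΔQ = C ΔT = 1.94×10^7 × 5.66 = 1.10×10^8 J/m².

1.10×10^8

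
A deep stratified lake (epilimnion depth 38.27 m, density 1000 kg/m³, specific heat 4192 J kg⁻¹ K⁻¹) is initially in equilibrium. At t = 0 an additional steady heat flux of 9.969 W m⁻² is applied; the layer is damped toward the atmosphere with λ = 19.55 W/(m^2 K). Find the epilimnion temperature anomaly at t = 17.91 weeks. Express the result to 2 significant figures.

0.37 K

Areal heat capacity C = ρ c_p D = 1000 × 4192 × 38.27 = 1.60×10^8 J/(m^2 K).
τ = C / λ = 1.60×10^8 / 19.55 = 8.21×10^6 s.
Equilibrium anomaly ΔT_eq = F / λ = 9.969 / 19.55 = 0.510 K.
t = 17.91 weeks = 1.08×10^7 s, so t/τ = 1.32.
ΔT(t) = ΔT_eq (1 − e^(−t/τ)) = 0.510 × (1 − e^−1.32) = 0.374 K.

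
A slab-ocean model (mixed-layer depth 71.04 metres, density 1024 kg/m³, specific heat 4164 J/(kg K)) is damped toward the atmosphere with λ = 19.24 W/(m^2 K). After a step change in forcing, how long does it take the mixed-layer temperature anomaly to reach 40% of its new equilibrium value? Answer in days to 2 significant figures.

93 days

Areal heat capacity C = ρ c_p D = 1024 × 4164 × 71.04 = 3.03×10^8 J/(m²·K).
τ = C / λ = 3.03×10^8 / 19.24 = 1.57×10^7 s.
Fraction reached: 1 − e^(−t/τ) = 0.40 ⇒ t = −τ ln(1 − 0.40) = τ × 0.511.
t = 8.04×10^6 s = 93.1 days.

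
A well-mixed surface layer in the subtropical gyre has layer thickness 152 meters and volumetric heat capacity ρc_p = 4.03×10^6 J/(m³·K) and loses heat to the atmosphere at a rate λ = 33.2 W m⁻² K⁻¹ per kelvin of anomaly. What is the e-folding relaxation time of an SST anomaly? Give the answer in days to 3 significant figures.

214 days

Areal heat capacity C = ρc_p × D = 4.03×10^6 × 152 = 6.13×10^8 J/(m^2 K).
Relaxation time τ = C / λ = 6.13×10^8 / 33.2 = 1.85×10^7 s.
In days: 1.85×10^7 s / (86400 s/day) = 214 days.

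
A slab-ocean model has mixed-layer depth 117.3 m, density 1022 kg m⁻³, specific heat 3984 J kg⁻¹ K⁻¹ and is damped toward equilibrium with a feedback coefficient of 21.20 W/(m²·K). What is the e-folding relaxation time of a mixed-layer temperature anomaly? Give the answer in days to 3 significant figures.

Areal heat capacity C = ρ c_p D = 1022 × 3984 × 117.3 = 4.78×10^8 J/(m²·K).
Relaxation time τ = C / λ = 4.78×10^8 / 21.20 = 2.25×10^7 s.
In days: 2.25×10^7 s / (86400 s/day) = 261 days.

261 days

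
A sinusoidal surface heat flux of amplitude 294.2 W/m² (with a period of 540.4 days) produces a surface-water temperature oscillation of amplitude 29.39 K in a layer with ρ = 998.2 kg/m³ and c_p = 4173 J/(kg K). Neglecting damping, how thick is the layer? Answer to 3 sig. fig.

17.9 m

ω = 2π / 4.67×10^7 s = 1.35×10^-7 s⁻¹.
Required C = F₀ / (A ω) = 294.2 / (29.39 × 1.35×10^-7) = 7.44×10^7 J/(m²·K).
D = C / (ρ c_p) = 7.44×10^7 / (998.2 × 4173) = 17.9 m.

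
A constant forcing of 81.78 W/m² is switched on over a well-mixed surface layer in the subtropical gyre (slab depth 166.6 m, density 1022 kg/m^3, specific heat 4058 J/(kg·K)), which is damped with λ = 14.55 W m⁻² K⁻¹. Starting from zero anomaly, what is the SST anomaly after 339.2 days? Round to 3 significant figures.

Areal heat capacity C = ρ c_p D = 1022 × 4058 × 166.6 = 6.91×10^8 J/(m²·K).
τ = C / λ = 6.91×10^8 / 14.55 = 4.75×10^7 s.
Equilibrium anomaly ΔT_eq = F / λ = 81.78 / 14.55 = 5.62 K.
t = 339.2 days = 2.93×10^7 s, so t/τ = 0.617.
ΔT(t) = ΔT_eq (1 − e^(−t/τ)) = 5.62 × (1 − e^−0.617) = 2.59 K.

2.59 K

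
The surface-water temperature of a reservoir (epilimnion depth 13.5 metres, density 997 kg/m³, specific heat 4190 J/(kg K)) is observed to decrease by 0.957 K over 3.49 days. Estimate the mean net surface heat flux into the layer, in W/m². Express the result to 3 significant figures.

-179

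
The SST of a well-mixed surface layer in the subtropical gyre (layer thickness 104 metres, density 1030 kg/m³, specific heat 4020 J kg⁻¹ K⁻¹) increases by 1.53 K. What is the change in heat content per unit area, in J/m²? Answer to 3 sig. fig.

Areal heat capacity C = ρ c_p D = 1030 × 4020 × 104 = 4.31×10^8 J m⁻² K⁻¹.
ΔQ = C ΔT = 4.31×10^8 × 1.53 = 6.59×10^8 J/m².

6.59×10^8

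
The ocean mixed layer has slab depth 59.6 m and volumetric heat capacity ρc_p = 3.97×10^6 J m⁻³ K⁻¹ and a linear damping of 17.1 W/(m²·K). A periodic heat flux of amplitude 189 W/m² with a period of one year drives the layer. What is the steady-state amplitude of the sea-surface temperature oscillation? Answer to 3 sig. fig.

Areal heat capacity C = ρc_p × D = 3.97×10^6 × 59.6 = 2.37×10^8 J m⁻² K⁻¹.
Angular frequency ω = 2π / T = 2π / 3.15×10^7 s = 1.99×10^-7 s⁻¹.
√((Cω)² + λ²) = √((47.1)² + 17.1²) = 50.1 W/(m²·K).
Amplitude A = F₀ / √((Cω)²+λ²) = 189 / 50.1 = 3.77 K.

3.77 K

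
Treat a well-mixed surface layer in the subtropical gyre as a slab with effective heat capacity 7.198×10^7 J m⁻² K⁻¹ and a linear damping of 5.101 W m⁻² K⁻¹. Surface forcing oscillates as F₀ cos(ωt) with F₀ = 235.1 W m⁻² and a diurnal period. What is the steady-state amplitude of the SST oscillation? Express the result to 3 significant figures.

Areal heat capacity C = 7.198×10^7 J m⁻² K⁻¹ (given).
Angular frequency ω = 2π / T = 2π / 86400 s = 7.27×10^-5 s⁻¹.
√((Cω)² + λ²) = √((5230)² + 5.101²) = 5230 W/(m²·K).
Amplitude A = F₀ / √((Cω)²+λ²) = 235.1 / 5230 = 0.0449 K.

0.0449 K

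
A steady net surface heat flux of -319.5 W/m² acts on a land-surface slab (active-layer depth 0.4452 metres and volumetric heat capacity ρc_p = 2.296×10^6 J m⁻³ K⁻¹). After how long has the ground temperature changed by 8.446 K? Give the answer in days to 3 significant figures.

Areal heat capacity C = ρc_p × D = 2.296×10^6 × 0.4452 = 1.02×10^6 J m⁻² K⁻¹.
Time required: Δt = C ΔT / F = 1.02×10^6 × -8.446 / -319.5 = 27000 s.
In days: 27000 s / (86400 s/day) = 0.313 days.

0.313 days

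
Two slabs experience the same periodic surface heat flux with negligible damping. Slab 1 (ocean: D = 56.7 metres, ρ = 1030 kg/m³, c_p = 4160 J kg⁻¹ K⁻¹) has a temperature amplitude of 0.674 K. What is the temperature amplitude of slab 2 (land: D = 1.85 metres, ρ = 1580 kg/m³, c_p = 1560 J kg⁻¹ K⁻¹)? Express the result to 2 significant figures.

36 K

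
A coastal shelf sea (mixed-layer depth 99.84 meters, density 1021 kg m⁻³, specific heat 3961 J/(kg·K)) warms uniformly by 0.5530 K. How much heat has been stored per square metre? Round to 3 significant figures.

Areal heat capacity C = ρ c_p D = 1021 × 3961 × 99.84 = 4.04×10^8 J/(m^2 K).
ΔQ = C ΔT = 4.04×10^8 × 0.5530 = 2.23×10^8 J/m².

2.23×10^8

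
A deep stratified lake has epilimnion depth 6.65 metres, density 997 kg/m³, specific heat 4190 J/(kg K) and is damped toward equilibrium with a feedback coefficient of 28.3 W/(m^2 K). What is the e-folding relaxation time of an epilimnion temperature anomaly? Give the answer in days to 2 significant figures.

Areal heat capacity C = ρ c_p D = 997 × 4190 × 6.65 = 2.78×10^7 J/(m²·K).
Relaxation time τ = C / λ = 2.78×10^7 / 28.3 = 9.82×10^5 s.
In days: 9.82×10^5 s / (86400 s/day) = 11.4 days.

11 days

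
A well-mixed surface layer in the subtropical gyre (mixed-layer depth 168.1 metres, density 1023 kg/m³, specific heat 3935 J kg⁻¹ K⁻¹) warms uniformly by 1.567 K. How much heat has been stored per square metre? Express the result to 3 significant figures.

1.06×10^9

Areal heat capacity C = ρ c_p D = 1023 × 3935 × 168.1 = 6.77×10^8 J/(m²·K).
ΔQ = C ΔT = 6.77×10^8 × 1.567 = 1.06×10^9 J/m².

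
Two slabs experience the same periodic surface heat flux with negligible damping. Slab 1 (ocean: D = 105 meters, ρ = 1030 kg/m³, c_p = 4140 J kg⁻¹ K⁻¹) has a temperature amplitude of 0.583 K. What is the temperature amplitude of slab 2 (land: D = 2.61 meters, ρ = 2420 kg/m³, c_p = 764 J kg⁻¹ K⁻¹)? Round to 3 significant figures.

C_ocean = 4.48×10^8 J/(m²·K); C_land = 4.83×10^6 J/(m²·K).
A ∝ 1/C ⇒ A_land = A_ocean × C_ocean/C_land = 0.583 × 92.8 = 54.1 K.

54.1 K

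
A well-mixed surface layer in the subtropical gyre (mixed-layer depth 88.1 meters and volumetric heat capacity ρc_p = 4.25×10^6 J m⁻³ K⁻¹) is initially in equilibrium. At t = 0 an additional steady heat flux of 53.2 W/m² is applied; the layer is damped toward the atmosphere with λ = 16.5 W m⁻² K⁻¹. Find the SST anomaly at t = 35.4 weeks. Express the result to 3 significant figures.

1.97 K

Areal heat capacity C = ρc_p × D = 4.25×10^6 × 88.1 = 3.74×10^8 J m⁻² K⁻¹.
τ = C / λ = 3.74×10^8 / 16.5 = 2.27×10^7 s.
Equilibrium anomaly ΔT_eq = F / λ = 53.2 / 16.5 = 3.22 K.
t = 35.4 weeks = 2.14×10^7 s, so t/τ = 0.943.
ΔT(t) = ΔT_eq (1 − e^(−t/τ)) = 3.22 × (1 − e^−0.943) = 1.97 K.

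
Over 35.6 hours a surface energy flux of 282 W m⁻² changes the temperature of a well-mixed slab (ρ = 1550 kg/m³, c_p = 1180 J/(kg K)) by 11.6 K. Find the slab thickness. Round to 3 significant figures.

Heat input Q = F Δt = 282 × 1.28×10^5 s = 3.61×10^7 J/m².
Required areal heat capacity C = Q / ΔT = 3.12×10^6 J/(m²·K).
Depth D = C / (ρ c_p) = 3.12×10^6 / (1550 × 1180) = 1.70 m.

1.70 m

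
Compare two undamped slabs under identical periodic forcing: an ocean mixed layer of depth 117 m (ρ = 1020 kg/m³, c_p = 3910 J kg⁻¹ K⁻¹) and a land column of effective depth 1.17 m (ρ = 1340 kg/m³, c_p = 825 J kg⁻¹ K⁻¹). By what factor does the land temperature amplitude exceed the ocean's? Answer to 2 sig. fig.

360

C_ocean = 1020 × 3910 × 117 = 4.67×10^8 J/(m²·K).
C_land = 1340 × 825 × 1.17 = 1.29×10^6 J/(m²·K).
Undamped amplitude ∝ 1/C, so A_land/A_ocean = C_ocean/C_land = 361.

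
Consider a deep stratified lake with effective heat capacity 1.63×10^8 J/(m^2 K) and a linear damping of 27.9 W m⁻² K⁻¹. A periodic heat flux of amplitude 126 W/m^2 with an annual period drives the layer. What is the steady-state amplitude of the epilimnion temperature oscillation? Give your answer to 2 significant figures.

2.9 K

Areal heat capacity C = 1.63×10^8 J/(m^2 K) (given).
Angular frequency ω = 2π / T = 2π / 3.15×10^7 s = 1.99×10^-7 s⁻¹.
√((Cω)² + λ²) = √((32.5)² + 27.9²) = 42.8 W/(m²·K).
Amplitude A = F₀ / √((Cω)²+λ²) = 126 / 42.8 = 2.94 K.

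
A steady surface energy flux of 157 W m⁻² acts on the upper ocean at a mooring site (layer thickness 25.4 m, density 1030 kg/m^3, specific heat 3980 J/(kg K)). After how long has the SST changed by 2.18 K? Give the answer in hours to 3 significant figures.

Areal heat capacity C = ρ c_p D = 1030 × 3980 × 25.4 = 1.04×10^8 J/(m^2 K).
Time required: Δt = C ΔT / F = 1.04×10^8 × 2.18 / 157 = 1.45×10^6 s.
In hours: 1.45×10^6 s / (3600 s/hour) = 402 hours.

402 hours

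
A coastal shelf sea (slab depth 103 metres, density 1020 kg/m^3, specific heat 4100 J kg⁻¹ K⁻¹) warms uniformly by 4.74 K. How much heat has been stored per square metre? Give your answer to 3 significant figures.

Areal heat capacity C = ρ c_p D = 1020 × 4100 × 103 = 4.31×10^8 J/(m^2 K).
ΔQ = C ΔT = 4.31×10^8 × 4.74 = 2.04×10^9 J/m².

2.04×10^9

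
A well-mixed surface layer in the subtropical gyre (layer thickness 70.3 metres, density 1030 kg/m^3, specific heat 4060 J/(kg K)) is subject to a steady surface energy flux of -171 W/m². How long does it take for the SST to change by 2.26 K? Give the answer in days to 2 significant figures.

Areal heat capacity C = ρ c_p D = 1030 × 4060 × 70.3 = 2.94×10^8 J/(m²·K).
Time required: Δt = C ΔT / F = 2.94×10^8 × -2.26 / -171 = 3.89×10^6 s.
In days: 3.89×10^6 s / (86400 s/day) = 45.0 days.

45 days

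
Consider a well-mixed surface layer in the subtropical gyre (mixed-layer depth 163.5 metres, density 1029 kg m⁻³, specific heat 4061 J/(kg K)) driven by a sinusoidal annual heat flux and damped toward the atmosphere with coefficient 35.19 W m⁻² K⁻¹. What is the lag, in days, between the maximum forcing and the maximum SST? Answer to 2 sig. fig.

77 days

Areal heat capacity C = ρ c_p D = 1029 × 4061 × 163.5 = 6.83×10^8 J/(m²·K).
ω = 2π / 3.15×10^7 s = 1.99×10^-7 s⁻¹.
Phase lag φ = arctan(Cω/λ) = arctan(136/35.19) = 1.32 rad.
Time lag = φ / ω = 1.32 / 1.99×10^-7 = 6.61×10^6 s = 76.6 days.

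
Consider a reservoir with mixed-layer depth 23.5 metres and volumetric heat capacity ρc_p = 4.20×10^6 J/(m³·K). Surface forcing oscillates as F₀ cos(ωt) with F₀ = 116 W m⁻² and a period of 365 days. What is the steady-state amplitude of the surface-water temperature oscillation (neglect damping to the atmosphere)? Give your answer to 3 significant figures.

Areal heat capacity C = ρc_p × D = 4.20×10^6 × 23.5 = 9.87×10^7 J/(m²·K).
Angular frequency ω = 2π / T = 2π / 3.15×10^7 s = 1.99×10^-7 s⁻¹.
Cω = 9.87×10^7 × 1.99×10^-7 = 19.7 W/(m²·K).
Amplitude A = F₀ / (Cω) = 116 / 19.7 = 5.90 K.

5.90 K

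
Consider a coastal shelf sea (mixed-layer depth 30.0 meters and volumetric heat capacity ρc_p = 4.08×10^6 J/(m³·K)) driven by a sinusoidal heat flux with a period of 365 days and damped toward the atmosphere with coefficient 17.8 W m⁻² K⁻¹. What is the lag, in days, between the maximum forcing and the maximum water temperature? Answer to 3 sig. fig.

Areal heat capacity C = ρc_p × D = 4.08×10^6 × 30.0 = 1.22×10^8 J/(m^2 K).
ω = 2π / 3.15×10^7 s = 1.99×10^-7 s⁻¹.
Phase lag φ = arctan(Cω/λ) = arctan(24.4/17.8) = 0.940 rad.
Time lag = φ / ω = 0.940 / 1.99×10^-7 = 4.72×10^6 s = 54.6 days.

54.6 days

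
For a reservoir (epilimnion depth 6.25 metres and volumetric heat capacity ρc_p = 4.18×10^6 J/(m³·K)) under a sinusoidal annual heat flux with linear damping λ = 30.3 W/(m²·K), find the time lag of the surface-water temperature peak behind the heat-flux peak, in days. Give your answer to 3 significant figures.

9.88 days

Areal heat capacity C = ρc_p × D = 4.18×10^6 × 6.25 = 2.61×10^7 J/(m²·K).
ω = 2π / 3.15×10^7 s = 1.99×10^-7 s⁻¹.
Phase lag φ = arctan(Cω/λ) = arctan(5.21/30.3) = 0.170 rad.
Time lag = φ / ω = 0.170 / 1.99×10^-7 = 8.54×10^5 s = 9.88 days.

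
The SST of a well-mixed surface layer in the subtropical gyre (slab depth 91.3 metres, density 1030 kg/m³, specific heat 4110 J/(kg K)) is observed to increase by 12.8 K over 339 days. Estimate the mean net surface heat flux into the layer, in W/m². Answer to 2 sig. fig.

170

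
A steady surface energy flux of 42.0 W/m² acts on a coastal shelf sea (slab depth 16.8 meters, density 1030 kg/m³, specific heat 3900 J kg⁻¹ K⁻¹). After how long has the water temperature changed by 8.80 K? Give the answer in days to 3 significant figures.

Areal heat capacity C = ρ c_p D = 1030 × 3900 × 16.8 = 6.75×10^7 J m⁻² K⁻¹.
Time required: Δt = C ΔT / F = 6.75×10^7 × 8.80 / 42.0 = 1.41×10^7 s.
In days: 1.41×10^7 s / (86400 s/day) = 164 days.

164 days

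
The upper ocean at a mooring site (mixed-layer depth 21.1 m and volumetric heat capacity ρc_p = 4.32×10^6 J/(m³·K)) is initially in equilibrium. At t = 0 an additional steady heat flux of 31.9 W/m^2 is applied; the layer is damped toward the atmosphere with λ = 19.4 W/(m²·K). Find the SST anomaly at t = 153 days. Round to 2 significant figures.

Areal heat capacity C = ρc_p × D = 4.32×10^6 × 21.1 = 9.12×10^7 J m⁻² K⁻¹.
τ = C / λ = 9.12×10^7 / 19.4 = 4.70×10^6 s.
Equilibrium anomaly ΔT_eq = F / λ = 31.9 / 19.4 = 1.64 K.
t = 153 days = 1.32×10^7 s, so t/τ = 2.81.
ΔT(t) = ΔT_eq (1 − e^(−t/τ)) = 1.64 × (1 − e^−2.81) = 1.55 K.

1.5 K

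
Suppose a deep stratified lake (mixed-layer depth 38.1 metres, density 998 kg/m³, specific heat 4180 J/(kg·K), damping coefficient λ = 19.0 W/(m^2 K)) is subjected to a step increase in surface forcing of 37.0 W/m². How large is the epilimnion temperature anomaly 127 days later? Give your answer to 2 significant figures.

1.4 K

Areal heat capacity C = ρ c_p D = 998 × 4180 × 38.1 = 1.59×10^8 J/(m²·K).
τ = C / λ = 1.59×10^8 / 19.0 = 8.37×10^6 s.
Equilibrium anomaly ΔT_eq = F / λ = 37.0 / 19.0 = 1.95 K.
t = 127 days = 1.10×10^7 s, so t/τ = 1.31.
ΔT(t) = ΔT_eq (1 − e^(−t/τ)) = 1.95 × (1 − e^−1.31) = 1.42 K.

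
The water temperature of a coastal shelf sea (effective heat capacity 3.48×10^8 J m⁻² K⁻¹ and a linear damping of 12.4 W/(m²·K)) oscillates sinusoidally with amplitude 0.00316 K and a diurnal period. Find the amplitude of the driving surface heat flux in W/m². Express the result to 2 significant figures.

Areal heat capacity C = 3.48×10^8 J m⁻² K⁻¹ (given).
ω = 2π / 86400 s = 7.27×10^-5 s⁻¹.
√((Cω)² + λ²) = √((25300)² + 12.4²) = 25300 W/(m²·K).
F₀ = A × √((Cω)²+λ²) = 0.00316 × 25300 = 80.0 W/m².

80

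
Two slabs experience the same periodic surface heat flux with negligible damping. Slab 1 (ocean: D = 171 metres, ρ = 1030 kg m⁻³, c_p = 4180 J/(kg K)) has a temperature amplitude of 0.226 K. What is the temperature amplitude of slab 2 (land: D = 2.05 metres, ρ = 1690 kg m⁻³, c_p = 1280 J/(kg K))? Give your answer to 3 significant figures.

37.5 K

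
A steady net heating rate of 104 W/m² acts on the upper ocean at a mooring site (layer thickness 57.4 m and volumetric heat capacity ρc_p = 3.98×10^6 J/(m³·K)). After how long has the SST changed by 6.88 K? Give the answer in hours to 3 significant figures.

4200 hours

Areal heat capacity C = ρc_p × D = 3.98×10^6 × 57.4 = 2.28×10^8 J m⁻² K⁻¹.
Time required: Δt = C ΔT / F = 2.28×10^8 × 6.88 / 104 = 1.51×10^7 s.
In hours: 1.51×10^7 s / (3600 s/hour) = 4200 hours.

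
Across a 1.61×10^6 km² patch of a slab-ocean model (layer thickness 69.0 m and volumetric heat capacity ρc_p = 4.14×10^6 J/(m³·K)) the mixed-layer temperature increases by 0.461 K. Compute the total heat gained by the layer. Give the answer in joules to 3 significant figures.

2.12×10^20 J

Areal heat capacity C = ρc_p × D = 4.14×10^6 × 69.0 = 2.86×10^8 J/(m²·K).
Heat per unit area: q = C ΔT = 2.86×10^8 × 0.461 = 1.32×10^8 J/m².
Total heat: Q = q × A = 1.32×10^8 × (1.61×10^6 × 10⁶ m²) = 2.12×10^20 J.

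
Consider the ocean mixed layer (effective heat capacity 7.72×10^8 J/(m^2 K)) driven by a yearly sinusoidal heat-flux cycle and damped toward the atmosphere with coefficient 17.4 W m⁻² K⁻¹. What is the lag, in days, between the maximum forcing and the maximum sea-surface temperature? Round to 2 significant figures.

Areal heat capacity C = 7.72×10^8 J/(m^2 K) (given).
ω = 2π / 3.15×10^7 s = 1.99×10^-7 s⁻¹.
Phase lag φ = arctan(Cω/λ) = arctan(154/17.4) = 1.46 rad.
Time lag = φ / ω = 1.46 / 1.99×10^-7 = 7.32×10^6 s = 84.7 days.

85 days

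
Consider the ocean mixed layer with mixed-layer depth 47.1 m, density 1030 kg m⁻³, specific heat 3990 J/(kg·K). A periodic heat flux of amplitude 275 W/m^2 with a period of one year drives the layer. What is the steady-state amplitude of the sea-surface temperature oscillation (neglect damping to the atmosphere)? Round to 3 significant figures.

7.13 K

Areal heat capacity C = ρ c_p D = 1030 × 3990 × 47.1 = 1.94×10^8 J/(m^2 K).
Angular frequency ω = 2π / T = 2π / 3.15×10^7 s = 1.99×10^-7 s⁻¹.
Cω = 1.94×10^8 × 1.99×10^-7 = 38.6 W/(m²·K).
Amplitude A = F₀ / (Cω) = 275 / 38.6 = 7.13 K.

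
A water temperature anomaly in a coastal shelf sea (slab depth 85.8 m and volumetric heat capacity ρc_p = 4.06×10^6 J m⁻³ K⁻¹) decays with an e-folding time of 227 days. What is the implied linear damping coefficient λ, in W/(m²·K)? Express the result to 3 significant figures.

Areal heat capacity C = ρc_p × D = 4.06×10^6 × 85.8 = 3.48×10^8 J m⁻² K⁻¹.
τ = 227 days = 1.96×10^7 s.
λ = C / τ = 3.48×10^8 / 1.96×10^7 = 17.8 W/(m²·K).

17.8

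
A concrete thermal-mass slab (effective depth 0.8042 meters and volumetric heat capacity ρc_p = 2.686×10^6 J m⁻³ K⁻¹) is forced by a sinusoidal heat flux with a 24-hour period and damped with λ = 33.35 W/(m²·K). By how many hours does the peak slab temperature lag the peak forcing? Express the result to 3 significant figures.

5.20 hours

Areal heat capacity C = ρc_p × D = 2.686×10^6 × 0.8042 = 2.16×10^6 J/(m^2 K).
ω = 2π / 86400 s = 7.27×10^-5 s⁻¹.
Phase lag φ = arctan(Cω/λ) = arctan(157/33.35) = 1.36 rad.
Time lag = φ / ω = 1.36 / 7.27×10^-5 = 18700 s = 5.20 hours.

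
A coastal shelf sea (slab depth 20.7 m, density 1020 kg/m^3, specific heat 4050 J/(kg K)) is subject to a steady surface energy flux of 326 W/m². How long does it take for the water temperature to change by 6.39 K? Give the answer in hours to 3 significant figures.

466 hours

Areal heat capacity C = ρ c_p D = 1020 × 4050 × 20.7 = 8.55×10^7 J/(m^2 K).
Time required: Δt = C ΔT / F = 8.55×10^7 × 6.39 / 326 = 1.68×10^6 s.
In hours: 1.68×10^6 s / (3600 s/hour) = 466 hours.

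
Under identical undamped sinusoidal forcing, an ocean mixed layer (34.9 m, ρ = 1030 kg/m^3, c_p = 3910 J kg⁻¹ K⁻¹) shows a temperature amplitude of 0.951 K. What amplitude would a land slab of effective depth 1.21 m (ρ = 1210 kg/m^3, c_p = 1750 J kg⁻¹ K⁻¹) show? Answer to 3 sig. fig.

C_ocean = 1.41×10^8 J/(m²·K); C_land = 2.56×10^6 J/(m²·K).
A ∝ 1/C ⇒ A_land = A_ocean × C_ocean/C_land = 0.951 × 54.9 = 52.2 K.

52.2 K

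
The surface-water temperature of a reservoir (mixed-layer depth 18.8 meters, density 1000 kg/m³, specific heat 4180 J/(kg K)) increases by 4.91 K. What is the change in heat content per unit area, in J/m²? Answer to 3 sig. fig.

Areal heat capacity C = ρ c_p D = 1000 × 4180 × 18.8 = 7.86×10^7 J/(m^2 K).
ΔQ = C ΔT = 7.86×10^7 × 4.91 = 3.86×10^8 J/m².

3.86×10^8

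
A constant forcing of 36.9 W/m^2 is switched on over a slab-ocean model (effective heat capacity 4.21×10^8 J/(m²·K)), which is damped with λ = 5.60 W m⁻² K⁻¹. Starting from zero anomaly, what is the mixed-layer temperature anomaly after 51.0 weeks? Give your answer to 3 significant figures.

2.22 K

Areal heat capacity C = 4.21×10^8 J/(m²·K) (given).
τ = C / λ = 4.21×10^8 / 5.60 = 7.52×10^7 s.
Equilibrium anomaly ΔT_eq = F / λ = 36.9 / 5.60 = 6.59 K.
t = 51.0 weeks = 3.08×10^7 s, so t/τ = 0.410.
ΔT(t) = ΔT_eq (1 − e^(−t/τ)) = 6.59 × (1 − e^−0.410) = 2.22 K.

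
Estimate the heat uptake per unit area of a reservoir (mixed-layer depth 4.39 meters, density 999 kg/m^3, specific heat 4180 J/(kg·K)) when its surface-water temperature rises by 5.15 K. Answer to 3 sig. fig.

9.44×10^7

Areal heat capacity C = ρ c_p D = 999 × 4180 × 4.39 = 1.83×10^7 J/(m²·K).
ΔQ = C ΔT = 1.83×10^7 × 5.15 = 9.44×10^7 J/m².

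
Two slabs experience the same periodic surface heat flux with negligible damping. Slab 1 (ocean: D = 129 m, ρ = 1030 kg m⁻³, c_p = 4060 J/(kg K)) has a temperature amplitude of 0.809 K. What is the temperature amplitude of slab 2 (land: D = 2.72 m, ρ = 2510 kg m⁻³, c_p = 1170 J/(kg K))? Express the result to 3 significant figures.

C_ocean = 5.39×10^8 J/(m²·K); C_land = 7.99×10^6 J/(m²·K).
A ∝ 1/C ⇒ A_land = A_ocean × C_ocean/C_land = 0.809 × 67.5 = 54.6 K.

54.6 K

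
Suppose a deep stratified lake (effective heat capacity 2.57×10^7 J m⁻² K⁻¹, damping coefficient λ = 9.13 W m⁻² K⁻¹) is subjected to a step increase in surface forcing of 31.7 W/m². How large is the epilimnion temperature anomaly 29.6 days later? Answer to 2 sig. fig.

2.1 K

Areal heat capacity C = 2.57×10^7 J m⁻² K⁻¹ (given).
τ = C / λ = 2.57×10^7 / 9.13 = 2.81×10^6 s.
Equilibrium anomaly ΔT_eq = F / λ = 31.7 / 9.13 = 3.47 K.
t = 29.6 days = 2.56×10^6 s, so t/τ = 0.909.
ΔT(t) = ΔT_eq (1 − e^(−t/τ)) = 3.47 × (1 − e^−0.909) = 2.07 K.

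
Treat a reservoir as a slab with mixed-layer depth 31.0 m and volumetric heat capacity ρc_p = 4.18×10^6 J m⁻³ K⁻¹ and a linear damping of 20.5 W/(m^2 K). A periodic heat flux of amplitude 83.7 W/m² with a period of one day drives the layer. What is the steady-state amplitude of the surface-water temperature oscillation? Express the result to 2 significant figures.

Areal heat capacity C = ρc_p × D = 4.18×10^6 × 31.0 = 1.30×10^8 J/(m^2 K).
Angular frequency ω = 2π / T = 2π / 86400 s = 7.27×10^-5 s⁻¹.
√((Cω)² + λ²) = √((9420)² + 20.5²) = 9420 W/(m²·K).
Amplitude A = F₀ / √((Cω)²+λ²) = 83.7 / 9420 = 0.00888 K.

0.0089 K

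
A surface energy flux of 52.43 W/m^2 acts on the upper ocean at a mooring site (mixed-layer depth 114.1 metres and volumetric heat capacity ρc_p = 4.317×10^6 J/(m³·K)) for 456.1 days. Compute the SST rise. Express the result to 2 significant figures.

Areal heat capacity C = ρc_p × D = 4.317×10^6 × 114.1 = 4.93×10^8 J/(m^2 K).
Net heat input Q = F Δt = 52.43 × (456.1 days × 86400 s/day) = 2.07×10^9 J/m².
ΔT = Q / C = 2.07×10^9 / 4.93×10^8 = 4.19 K.

4.2 K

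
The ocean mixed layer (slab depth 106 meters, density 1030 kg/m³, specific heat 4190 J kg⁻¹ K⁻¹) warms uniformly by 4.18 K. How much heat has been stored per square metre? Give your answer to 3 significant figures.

Areal heat capacity C = ρ c_p D = 1030 × 4190 × 106 = 4.57×10^8 J/(m^2 K).
ΔQ = C ΔT = 4.57×10^8 × 4.18 = 1.91×10^9 J/m².

1.91×10^9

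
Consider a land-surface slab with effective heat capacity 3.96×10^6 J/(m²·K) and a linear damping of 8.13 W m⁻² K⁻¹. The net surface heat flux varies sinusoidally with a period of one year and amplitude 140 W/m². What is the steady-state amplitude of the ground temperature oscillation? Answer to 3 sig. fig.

17.1 K

Areal heat capacity C = 3.96×10^6 J/(m²·K) (given).
Angular frequency ω = 2π / T = 2π / 3.15×10^7 s = 1.99×10^-7 s⁻¹.
√((Cω)² + λ²) = √((0.789)² + 8.13²) = 8.17 W/(m²·K).
Amplitude A = F₀ / √((Cω)²+λ²) = 140 / 8.17 = 17.1 K.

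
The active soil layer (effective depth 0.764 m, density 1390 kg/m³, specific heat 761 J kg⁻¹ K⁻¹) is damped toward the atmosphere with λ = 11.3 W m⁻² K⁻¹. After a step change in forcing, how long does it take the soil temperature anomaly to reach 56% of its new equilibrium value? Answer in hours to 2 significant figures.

Areal heat capacity C = ρ c_p D = 1390 × 761 × 0.764 = 8.08×10^5 J m⁻² K⁻¹.
τ = C / λ = 8.08×10^5 / 11.3 = 71500 s.
Fraction reached: 1 − e^(−t/τ) = 0.56 ⇒ t = −τ ln(1 − 0.56) = τ × 0.821.
t = 58700 s = 16.3 hours.

16 hours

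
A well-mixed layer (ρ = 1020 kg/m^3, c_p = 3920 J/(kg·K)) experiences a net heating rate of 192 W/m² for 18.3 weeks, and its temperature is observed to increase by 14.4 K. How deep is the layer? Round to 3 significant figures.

36.9 m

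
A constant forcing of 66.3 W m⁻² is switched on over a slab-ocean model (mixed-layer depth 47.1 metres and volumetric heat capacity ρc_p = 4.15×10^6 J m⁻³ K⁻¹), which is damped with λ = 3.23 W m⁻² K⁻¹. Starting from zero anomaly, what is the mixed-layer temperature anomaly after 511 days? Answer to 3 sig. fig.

10.6 K

Areal heat capacity C = ρc_p × D = 4.15×10^6 × 47.1 = 1.95×10^8 J/(m²·K).
τ = C / λ = 1.95×10^8 / 3.23 = 6.05×10^7 s.
Equilibrium anomaly ΔT_eq = F / λ = 66.3 / 3.23 = 20.5 K.
t = 511 days = 4.42×10^7 s, so t/τ = 0.730.
ΔT(t) = ΔT_eq (1 − e^(−t/τ)) = 20.5 × (1 − e^−0.730) = 10.6 K.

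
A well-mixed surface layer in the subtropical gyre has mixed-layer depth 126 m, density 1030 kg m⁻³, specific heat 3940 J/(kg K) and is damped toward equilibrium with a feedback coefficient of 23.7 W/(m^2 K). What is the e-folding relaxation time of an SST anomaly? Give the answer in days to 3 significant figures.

Areal heat capacity C = ρ c_p D = 1030 × 3940 × 126 = 5.11×10^8 J/(m²·K).
Relaxation time τ = C / λ = 5.11×10^8 / 23.7 = 2.16×10^7 s.
In days: 2.16×10^7 s / (86400 s/day) = 250 days.

250 days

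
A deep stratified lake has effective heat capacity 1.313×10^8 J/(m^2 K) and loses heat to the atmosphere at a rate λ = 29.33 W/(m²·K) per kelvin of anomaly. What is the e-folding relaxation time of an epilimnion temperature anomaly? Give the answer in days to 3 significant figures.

51.8 days

Areal heat capacity C = 1.313×10^8 J/(m^2 K) (given).
Relaxation time τ = C / λ = 1.31×10^8 / 29.33 = 4.48×10^6 s.
In days: 4.48×10^6 s / (86400 s/day) = 51.8 days.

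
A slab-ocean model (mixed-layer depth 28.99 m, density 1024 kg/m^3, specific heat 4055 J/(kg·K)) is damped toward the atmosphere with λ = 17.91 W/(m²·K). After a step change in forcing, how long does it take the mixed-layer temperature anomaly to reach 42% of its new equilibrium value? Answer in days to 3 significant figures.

42.4 days

Areal heat capacity C = ρ c_p D = 1024 × 4055 × 28.99 = 1.20×10^8 J/(m^2 K).
τ = C / λ = 1.20×10^8 / 17.91 = 6.72×10^6 s.
Fraction reached: 1 − e^(−t/τ) = 0.42 ⇒ t = −τ ln(1 − 0.42) = τ × 0.545.
t = 3.66×10^6 s = 42.4 days.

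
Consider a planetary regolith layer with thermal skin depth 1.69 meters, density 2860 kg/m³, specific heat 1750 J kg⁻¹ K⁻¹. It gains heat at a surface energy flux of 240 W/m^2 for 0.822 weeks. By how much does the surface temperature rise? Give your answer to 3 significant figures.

Areal heat capacity C = ρ c_p D = 2860 × 1750 × 1.69 = 8.46×10^6 J/(m²·K).
Net heat input Q = F Δt = 240 × (0.822 weeks × 6.048×10^5 s/week) = 1.19×10^8 J/m².
ΔT = Q / C = 1.19×10^8 / 8.46×10^6 = 14.1 K.

14.1 K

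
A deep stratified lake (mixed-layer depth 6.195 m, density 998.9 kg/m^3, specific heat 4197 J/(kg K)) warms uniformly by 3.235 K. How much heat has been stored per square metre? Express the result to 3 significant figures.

Areal heat capacity C = ρ c_p D = 998.9 × 4197 × 6.195 = 2.60×10^7 J m⁻² K⁻¹.
ΔQ = C ΔT = 2.60×10^7 × 3.235 = 8.40×10^7 J/m².

8.40×10^7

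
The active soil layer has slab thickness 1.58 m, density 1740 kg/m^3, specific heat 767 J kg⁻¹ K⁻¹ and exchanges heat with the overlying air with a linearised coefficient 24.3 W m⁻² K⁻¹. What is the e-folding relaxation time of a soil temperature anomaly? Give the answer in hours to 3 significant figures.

24.1 hours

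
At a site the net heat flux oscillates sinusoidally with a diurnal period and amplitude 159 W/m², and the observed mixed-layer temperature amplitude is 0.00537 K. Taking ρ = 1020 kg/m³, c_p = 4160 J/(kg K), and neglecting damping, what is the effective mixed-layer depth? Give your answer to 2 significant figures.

96 m

ω = 2π / 86400 s = 7.27×10^-5 s⁻¹.
Required C = F₀ / (A ω) = 159 / (0.00537 × 7.27×10^-5) = 4.07×10^8 J/(m²·K).
D = C / (ρ c_p) = 4.07×10^8 / (1020 × 4160) = 96.0 m.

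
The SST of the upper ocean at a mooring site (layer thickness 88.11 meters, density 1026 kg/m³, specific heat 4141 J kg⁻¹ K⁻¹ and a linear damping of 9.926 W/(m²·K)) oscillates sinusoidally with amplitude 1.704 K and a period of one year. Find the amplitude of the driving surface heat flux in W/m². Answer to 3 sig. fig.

Areal heat capacity C = ρ c_p D = 1026 × 4141 × 88.11 = 3.74×10^8 J/(m²·K).
ω = 2π / 3.15×10^7 s = 1.99×10^-7 s⁻¹.
√((Cω)² + λ²) = √((74.6)² + 9.926²) = 75.2 W/(m²·K).
F₀ = A × √((Cω)²+λ²) = 1.704 × 75.2 = 128 W/m².

128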